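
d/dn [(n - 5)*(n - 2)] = 2*n - 7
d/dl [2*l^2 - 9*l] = 4*l - 9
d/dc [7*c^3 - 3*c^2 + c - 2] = 21*c^2 - 6*c + 1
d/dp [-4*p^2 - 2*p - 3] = -8*p - 2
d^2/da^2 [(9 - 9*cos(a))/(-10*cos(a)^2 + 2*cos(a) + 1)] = 9*(225*(1 - cos(2*a))^2*cos(a) - 95*(1 - cos(2*a))^2 - 287*cos(a) - 103*cos(2*a) + 180*cos(3*a) - 50*cos(5*a) + 309)/(2*cos(a) - 5*cos(2*a) - 4)^3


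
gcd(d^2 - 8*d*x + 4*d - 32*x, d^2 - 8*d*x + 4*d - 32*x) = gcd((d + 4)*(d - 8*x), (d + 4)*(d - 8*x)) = -d^2 + 8*d*x - 4*d + 32*x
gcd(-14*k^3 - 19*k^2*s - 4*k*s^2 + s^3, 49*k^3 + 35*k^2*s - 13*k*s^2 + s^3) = -7*k^2 - 6*k*s + s^2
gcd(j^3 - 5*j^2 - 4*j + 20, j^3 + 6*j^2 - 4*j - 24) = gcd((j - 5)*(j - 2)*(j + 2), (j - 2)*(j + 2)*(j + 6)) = j^2 - 4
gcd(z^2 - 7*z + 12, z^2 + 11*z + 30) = 1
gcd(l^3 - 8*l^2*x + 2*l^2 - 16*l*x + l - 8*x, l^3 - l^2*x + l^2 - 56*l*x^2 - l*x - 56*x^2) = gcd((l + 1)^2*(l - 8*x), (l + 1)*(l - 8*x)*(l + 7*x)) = -l^2 + 8*l*x - l + 8*x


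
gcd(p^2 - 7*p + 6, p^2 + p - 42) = p - 6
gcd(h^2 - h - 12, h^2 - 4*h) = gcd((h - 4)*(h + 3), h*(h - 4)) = h - 4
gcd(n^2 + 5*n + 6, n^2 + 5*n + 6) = n^2 + 5*n + 6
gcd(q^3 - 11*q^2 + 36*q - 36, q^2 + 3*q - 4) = 1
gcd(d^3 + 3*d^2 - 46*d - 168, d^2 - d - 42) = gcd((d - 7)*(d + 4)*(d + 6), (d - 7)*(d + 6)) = d^2 - d - 42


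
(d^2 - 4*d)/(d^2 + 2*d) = (d - 4)/(d + 2)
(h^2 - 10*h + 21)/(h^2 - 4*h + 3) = (h - 7)/(h - 1)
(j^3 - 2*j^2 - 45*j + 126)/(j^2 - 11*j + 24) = (j^2 + j - 42)/(j - 8)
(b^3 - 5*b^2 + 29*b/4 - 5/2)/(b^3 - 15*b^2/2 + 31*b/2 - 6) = (b^2 - 9*b/2 + 5)/(b^2 - 7*b + 12)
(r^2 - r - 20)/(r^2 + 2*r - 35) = (r + 4)/(r + 7)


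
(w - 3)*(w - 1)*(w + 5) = w^3 + w^2 - 17*w + 15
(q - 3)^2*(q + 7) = q^3 + q^2 - 33*q + 63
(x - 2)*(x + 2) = x^2 - 4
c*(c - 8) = c^2 - 8*c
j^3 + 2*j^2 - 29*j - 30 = (j - 5)*(j + 1)*(j + 6)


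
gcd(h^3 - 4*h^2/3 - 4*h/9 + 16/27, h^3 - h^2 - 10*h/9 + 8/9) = h^2 - 2*h + 8/9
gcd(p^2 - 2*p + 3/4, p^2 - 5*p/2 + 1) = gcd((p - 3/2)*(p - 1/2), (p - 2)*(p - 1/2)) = p - 1/2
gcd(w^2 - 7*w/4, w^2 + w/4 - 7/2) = w - 7/4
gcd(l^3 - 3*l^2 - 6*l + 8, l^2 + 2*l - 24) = l - 4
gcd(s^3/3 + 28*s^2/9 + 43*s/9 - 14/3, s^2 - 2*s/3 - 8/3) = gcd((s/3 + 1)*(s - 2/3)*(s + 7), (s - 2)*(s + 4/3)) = 1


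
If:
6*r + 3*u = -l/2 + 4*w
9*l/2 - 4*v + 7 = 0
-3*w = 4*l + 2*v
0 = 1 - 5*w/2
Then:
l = -94/125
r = 247/750 - u/2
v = 113/125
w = 2/5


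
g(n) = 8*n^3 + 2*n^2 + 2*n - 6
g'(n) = 24*n^2 + 4*n + 2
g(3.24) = 293.57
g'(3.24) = 266.90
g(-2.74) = -161.03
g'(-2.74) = 171.22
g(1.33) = 19.02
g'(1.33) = 49.77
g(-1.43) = -28.16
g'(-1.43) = 45.36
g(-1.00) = -14.00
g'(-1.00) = 22.00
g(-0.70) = -9.16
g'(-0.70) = 10.96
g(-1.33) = -23.94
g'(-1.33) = 39.13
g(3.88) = 499.16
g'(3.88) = 378.83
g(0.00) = -6.00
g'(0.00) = 2.00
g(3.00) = 234.00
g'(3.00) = 230.00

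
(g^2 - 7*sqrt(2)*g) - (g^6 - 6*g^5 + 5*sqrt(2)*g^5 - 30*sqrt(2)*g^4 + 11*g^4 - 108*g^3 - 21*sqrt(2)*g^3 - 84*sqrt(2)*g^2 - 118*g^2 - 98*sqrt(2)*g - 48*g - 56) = -g^6 - 5*sqrt(2)*g^5 + 6*g^5 - 11*g^4 + 30*sqrt(2)*g^4 + 21*sqrt(2)*g^3 + 108*g^3 + 84*sqrt(2)*g^2 + 119*g^2 + 48*g + 91*sqrt(2)*g + 56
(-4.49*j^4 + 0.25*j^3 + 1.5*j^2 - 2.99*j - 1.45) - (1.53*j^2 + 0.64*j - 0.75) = -4.49*j^4 + 0.25*j^3 - 0.03*j^2 - 3.63*j - 0.7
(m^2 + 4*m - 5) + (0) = m^2 + 4*m - 5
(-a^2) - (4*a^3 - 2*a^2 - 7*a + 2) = -4*a^3 + a^2 + 7*a - 2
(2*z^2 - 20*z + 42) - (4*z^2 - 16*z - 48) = -2*z^2 - 4*z + 90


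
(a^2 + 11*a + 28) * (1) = a^2 + 11*a + 28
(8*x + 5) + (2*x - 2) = 10*x + 3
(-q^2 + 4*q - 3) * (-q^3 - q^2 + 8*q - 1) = q^5 - 3*q^4 - 9*q^3 + 36*q^2 - 28*q + 3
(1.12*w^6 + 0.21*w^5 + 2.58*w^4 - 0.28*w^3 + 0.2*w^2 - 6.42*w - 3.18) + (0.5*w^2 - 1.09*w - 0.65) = 1.12*w^6 + 0.21*w^5 + 2.58*w^4 - 0.28*w^3 + 0.7*w^2 - 7.51*w - 3.83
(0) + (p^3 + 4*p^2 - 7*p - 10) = p^3 + 4*p^2 - 7*p - 10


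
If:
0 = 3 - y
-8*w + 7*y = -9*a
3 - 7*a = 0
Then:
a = 3/7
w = 87/28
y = 3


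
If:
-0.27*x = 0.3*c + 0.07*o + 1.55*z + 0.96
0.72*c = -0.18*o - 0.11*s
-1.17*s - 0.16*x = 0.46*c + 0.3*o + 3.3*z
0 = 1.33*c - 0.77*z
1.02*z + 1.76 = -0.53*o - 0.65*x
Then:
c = -0.11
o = -0.13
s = 0.93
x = -2.31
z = -0.19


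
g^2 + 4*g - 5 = (g - 1)*(g + 5)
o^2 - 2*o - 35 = (o - 7)*(o + 5)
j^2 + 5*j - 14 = (j - 2)*(j + 7)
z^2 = z^2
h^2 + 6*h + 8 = (h + 2)*(h + 4)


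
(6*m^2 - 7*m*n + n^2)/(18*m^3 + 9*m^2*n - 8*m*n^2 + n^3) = (m - n)/(3*m^2 + 2*m*n - n^2)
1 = 1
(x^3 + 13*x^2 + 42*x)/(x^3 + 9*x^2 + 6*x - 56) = x*(x + 6)/(x^2 + 2*x - 8)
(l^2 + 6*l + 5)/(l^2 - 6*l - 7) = (l + 5)/(l - 7)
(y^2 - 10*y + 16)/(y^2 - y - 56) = (y - 2)/(y + 7)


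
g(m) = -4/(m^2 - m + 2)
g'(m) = -4*(1 - 2*m)/(m^2 - m + 2)^2 = 4*(2*m - 1)/(m^2 - m + 2)^2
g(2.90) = -0.53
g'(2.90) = 0.34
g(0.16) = -2.14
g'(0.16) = -0.78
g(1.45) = -1.51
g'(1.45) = 1.08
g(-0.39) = -1.57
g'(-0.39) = -1.10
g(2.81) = -0.56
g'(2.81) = 0.37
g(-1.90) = -0.53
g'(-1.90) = -0.34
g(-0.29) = -1.68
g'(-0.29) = -1.12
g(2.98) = -0.51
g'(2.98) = 0.32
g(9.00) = -0.05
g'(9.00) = 0.01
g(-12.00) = -0.03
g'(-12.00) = 0.00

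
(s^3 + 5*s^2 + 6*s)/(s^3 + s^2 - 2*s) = (s + 3)/(s - 1)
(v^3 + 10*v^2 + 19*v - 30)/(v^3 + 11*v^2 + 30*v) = (v - 1)/v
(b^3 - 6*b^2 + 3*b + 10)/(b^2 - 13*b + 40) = (b^2 - b - 2)/(b - 8)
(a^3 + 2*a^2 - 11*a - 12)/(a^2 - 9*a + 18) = (a^2 + 5*a + 4)/(a - 6)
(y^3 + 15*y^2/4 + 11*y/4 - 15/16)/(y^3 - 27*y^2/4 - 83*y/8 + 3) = (y + 5/2)/(y - 8)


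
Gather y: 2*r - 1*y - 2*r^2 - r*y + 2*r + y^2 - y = -2*r^2 + 4*r + y^2 + y*(-r - 2)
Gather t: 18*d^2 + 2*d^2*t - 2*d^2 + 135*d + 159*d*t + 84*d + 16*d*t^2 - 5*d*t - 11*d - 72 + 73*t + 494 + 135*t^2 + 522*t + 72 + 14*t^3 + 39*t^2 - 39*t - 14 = 16*d^2 + 208*d + 14*t^3 + t^2*(16*d + 174) + t*(2*d^2 + 154*d + 556) + 480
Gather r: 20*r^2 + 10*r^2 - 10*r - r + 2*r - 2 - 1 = 30*r^2 - 9*r - 3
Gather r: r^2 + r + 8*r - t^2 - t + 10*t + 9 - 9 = r^2 + 9*r - t^2 + 9*t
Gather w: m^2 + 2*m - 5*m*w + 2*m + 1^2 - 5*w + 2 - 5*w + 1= m^2 + 4*m + w*(-5*m - 10) + 4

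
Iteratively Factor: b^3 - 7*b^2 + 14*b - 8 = (b - 2)*(b^2 - 5*b + 4) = (b - 4)*(b - 2)*(b - 1)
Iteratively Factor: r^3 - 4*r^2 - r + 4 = (r + 1)*(r^2 - 5*r + 4) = (r - 4)*(r + 1)*(r - 1)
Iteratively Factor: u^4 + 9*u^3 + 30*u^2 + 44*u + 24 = (u + 2)*(u^3 + 7*u^2 + 16*u + 12) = (u + 2)^2*(u^2 + 5*u + 6) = (u + 2)^3*(u + 3)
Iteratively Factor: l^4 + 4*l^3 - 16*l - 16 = (l + 2)*(l^3 + 2*l^2 - 4*l - 8) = (l + 2)^2*(l^2 - 4) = (l + 2)^3*(l - 2)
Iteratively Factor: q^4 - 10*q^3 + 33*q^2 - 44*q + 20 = (q - 5)*(q^3 - 5*q^2 + 8*q - 4) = (q - 5)*(q - 1)*(q^2 - 4*q + 4) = (q - 5)*(q - 2)*(q - 1)*(q - 2)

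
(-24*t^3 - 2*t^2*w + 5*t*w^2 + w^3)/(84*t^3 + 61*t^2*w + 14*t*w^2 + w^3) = (-2*t + w)/(7*t + w)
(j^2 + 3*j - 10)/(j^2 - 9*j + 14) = (j + 5)/(j - 7)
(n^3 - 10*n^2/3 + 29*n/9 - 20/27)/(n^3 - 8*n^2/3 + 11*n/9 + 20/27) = (3*n - 1)/(3*n + 1)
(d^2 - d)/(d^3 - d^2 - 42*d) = (1 - d)/(-d^2 + d + 42)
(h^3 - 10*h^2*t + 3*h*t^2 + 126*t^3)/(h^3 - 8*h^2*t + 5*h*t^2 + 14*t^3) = (-h^2 + 3*h*t + 18*t^2)/(-h^2 + h*t + 2*t^2)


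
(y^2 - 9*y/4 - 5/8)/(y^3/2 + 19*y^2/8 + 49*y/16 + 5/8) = 2*(2*y - 5)/(2*y^2 + 9*y + 10)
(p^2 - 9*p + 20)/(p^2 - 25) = (p - 4)/(p + 5)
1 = 1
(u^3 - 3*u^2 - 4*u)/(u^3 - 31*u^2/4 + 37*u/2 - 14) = 4*u*(u + 1)/(4*u^2 - 15*u + 14)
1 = 1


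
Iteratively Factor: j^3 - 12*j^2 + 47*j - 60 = (j - 4)*(j^2 - 8*j + 15) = (j - 5)*(j - 4)*(j - 3)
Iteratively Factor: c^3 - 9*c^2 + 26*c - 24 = (c - 3)*(c^2 - 6*c + 8) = (c - 4)*(c - 3)*(c - 2)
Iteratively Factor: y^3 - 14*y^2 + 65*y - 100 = (y - 4)*(y^2 - 10*y + 25) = (y - 5)*(y - 4)*(y - 5)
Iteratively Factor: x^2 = (x)*(x)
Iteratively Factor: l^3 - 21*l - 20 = (l - 5)*(l^2 + 5*l + 4) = (l - 5)*(l + 1)*(l + 4)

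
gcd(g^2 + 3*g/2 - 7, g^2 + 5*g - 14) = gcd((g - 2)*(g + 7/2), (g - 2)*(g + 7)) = g - 2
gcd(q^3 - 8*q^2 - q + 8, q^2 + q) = q + 1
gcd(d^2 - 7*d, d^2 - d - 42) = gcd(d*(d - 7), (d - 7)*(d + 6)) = d - 7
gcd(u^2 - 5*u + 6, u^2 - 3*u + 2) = u - 2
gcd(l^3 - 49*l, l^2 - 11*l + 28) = l - 7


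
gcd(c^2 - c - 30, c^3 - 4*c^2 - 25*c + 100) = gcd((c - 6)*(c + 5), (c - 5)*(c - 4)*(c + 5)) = c + 5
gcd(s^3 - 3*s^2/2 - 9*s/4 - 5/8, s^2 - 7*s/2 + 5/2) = s - 5/2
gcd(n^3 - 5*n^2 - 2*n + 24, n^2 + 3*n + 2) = n + 2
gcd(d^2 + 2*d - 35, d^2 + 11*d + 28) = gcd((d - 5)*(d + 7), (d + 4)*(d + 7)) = d + 7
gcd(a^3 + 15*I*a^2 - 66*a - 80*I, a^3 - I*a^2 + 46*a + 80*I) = a^2 + 7*I*a - 10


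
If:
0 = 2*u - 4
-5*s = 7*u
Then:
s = -14/5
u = 2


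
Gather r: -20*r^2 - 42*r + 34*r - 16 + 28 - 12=-20*r^2 - 8*r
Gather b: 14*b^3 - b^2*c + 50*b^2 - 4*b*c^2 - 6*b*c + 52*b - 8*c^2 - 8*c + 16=14*b^3 + b^2*(50 - c) + b*(-4*c^2 - 6*c + 52) - 8*c^2 - 8*c + 16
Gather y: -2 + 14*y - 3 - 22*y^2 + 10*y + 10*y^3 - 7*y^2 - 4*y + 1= 10*y^3 - 29*y^2 + 20*y - 4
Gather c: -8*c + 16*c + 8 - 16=8*c - 8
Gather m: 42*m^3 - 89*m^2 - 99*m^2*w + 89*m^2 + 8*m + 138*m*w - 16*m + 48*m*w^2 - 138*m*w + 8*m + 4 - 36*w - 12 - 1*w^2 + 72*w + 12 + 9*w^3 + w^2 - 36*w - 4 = 42*m^3 - 99*m^2*w + 48*m*w^2 + 9*w^3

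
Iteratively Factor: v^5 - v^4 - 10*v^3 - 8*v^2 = (v)*(v^4 - v^3 - 10*v^2 - 8*v) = v*(v - 4)*(v^3 + 3*v^2 + 2*v) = v*(v - 4)*(v + 2)*(v^2 + v) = v*(v - 4)*(v + 1)*(v + 2)*(v)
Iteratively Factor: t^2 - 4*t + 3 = (t - 1)*(t - 3)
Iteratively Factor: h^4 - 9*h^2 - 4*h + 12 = (h - 1)*(h^3 + h^2 - 8*h - 12) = (h - 1)*(h + 2)*(h^2 - h - 6) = (h - 1)*(h + 2)^2*(h - 3)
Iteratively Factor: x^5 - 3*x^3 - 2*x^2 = (x + 1)*(x^4 - x^3 - 2*x^2) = (x + 1)^2*(x^3 - 2*x^2) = (x - 2)*(x + 1)^2*(x^2) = x*(x - 2)*(x + 1)^2*(x)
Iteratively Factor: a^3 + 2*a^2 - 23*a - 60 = (a - 5)*(a^2 + 7*a + 12) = (a - 5)*(a + 4)*(a + 3)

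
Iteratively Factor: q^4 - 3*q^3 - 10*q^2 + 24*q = (q - 4)*(q^3 + q^2 - 6*q) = q*(q - 4)*(q^2 + q - 6) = q*(q - 4)*(q + 3)*(q - 2)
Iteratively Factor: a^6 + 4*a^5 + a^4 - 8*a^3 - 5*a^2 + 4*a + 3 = (a + 3)*(a^5 + a^4 - 2*a^3 - 2*a^2 + a + 1) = (a + 1)*(a + 3)*(a^4 - 2*a^2 + 1) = (a + 1)^2*(a + 3)*(a^3 - a^2 - a + 1) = (a - 1)*(a + 1)^2*(a + 3)*(a^2 - 1) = (a - 1)^2*(a + 1)^2*(a + 3)*(a + 1)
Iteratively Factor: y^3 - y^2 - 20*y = (y + 4)*(y^2 - 5*y) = (y - 5)*(y + 4)*(y)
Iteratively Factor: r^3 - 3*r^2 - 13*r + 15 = (r - 5)*(r^2 + 2*r - 3) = (r - 5)*(r - 1)*(r + 3)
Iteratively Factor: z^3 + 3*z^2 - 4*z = (z + 4)*(z^2 - z) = (z - 1)*(z + 4)*(z)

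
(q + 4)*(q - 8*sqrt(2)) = q^2 - 8*sqrt(2)*q + 4*q - 32*sqrt(2)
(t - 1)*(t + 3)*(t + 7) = t^3 + 9*t^2 + 11*t - 21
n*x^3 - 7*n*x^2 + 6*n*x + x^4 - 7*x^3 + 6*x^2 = x*(n + x)*(x - 6)*(x - 1)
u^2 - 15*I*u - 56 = (u - 8*I)*(u - 7*I)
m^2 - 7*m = m*(m - 7)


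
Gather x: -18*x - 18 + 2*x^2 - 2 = 2*x^2 - 18*x - 20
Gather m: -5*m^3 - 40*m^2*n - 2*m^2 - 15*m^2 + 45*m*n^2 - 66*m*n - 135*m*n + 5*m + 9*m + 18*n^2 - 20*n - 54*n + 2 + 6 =-5*m^3 + m^2*(-40*n - 17) + m*(45*n^2 - 201*n + 14) + 18*n^2 - 74*n + 8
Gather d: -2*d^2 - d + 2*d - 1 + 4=-2*d^2 + d + 3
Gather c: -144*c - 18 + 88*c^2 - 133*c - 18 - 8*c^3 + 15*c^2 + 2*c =-8*c^3 + 103*c^2 - 275*c - 36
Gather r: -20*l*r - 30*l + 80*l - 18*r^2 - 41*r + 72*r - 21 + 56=50*l - 18*r^2 + r*(31 - 20*l) + 35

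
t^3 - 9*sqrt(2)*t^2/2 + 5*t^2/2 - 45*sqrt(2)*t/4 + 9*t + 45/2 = (t + 5/2)*(t - 3*sqrt(2))*(t - 3*sqrt(2)/2)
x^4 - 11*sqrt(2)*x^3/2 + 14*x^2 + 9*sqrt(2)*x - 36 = (x - 3*sqrt(2))*(x - 2*sqrt(2))*(x - 3*sqrt(2)/2)*(x + sqrt(2))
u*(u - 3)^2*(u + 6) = u^4 - 27*u^2 + 54*u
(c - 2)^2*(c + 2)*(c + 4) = c^4 + 2*c^3 - 12*c^2 - 8*c + 32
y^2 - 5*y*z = y*(y - 5*z)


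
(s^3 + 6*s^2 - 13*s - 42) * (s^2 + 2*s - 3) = s^5 + 8*s^4 - 4*s^3 - 86*s^2 - 45*s + 126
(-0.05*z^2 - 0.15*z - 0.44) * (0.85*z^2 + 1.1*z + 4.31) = -0.0425*z^4 - 0.1825*z^3 - 0.7545*z^2 - 1.1305*z - 1.8964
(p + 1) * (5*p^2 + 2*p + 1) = 5*p^3 + 7*p^2 + 3*p + 1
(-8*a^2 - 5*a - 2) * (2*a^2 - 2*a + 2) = -16*a^4 + 6*a^3 - 10*a^2 - 6*a - 4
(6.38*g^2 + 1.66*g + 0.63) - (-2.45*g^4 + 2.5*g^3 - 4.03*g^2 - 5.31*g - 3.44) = 2.45*g^4 - 2.5*g^3 + 10.41*g^2 + 6.97*g + 4.07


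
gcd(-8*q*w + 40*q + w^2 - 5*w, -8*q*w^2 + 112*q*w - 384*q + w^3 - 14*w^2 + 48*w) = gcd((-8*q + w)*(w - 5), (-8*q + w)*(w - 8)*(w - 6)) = 8*q - w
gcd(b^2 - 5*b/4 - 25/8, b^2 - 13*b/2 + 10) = b - 5/2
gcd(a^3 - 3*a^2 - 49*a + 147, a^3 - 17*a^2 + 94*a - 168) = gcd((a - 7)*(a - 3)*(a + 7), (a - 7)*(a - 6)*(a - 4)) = a - 7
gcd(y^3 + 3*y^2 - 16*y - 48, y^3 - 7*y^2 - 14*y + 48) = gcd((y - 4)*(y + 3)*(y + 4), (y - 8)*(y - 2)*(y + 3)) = y + 3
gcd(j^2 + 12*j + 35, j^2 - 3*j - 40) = j + 5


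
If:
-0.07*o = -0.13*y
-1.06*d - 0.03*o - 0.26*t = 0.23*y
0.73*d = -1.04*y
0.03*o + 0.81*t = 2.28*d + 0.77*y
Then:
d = 0.00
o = 0.00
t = 0.00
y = 0.00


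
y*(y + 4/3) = y^2 + 4*y/3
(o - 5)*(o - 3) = o^2 - 8*o + 15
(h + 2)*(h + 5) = h^2 + 7*h + 10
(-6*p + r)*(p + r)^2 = -6*p^3 - 11*p^2*r - 4*p*r^2 + r^3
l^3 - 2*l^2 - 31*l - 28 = (l - 7)*(l + 1)*(l + 4)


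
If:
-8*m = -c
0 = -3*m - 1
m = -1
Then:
No Solution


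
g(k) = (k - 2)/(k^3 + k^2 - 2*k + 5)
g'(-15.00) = 0.00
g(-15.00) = 0.01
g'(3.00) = 0.00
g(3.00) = 0.03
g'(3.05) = 0.00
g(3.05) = 0.03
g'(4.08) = -0.01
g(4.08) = 0.03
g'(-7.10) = 0.01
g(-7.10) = 0.03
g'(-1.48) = 0.26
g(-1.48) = -0.50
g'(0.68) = 0.28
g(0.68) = -0.30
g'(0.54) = 0.23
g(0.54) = -0.33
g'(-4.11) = 0.13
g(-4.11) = 0.16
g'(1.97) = 0.08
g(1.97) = -0.00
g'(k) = (k - 2)*(-3*k^2 - 2*k + 2)/(k^3 + k^2 - 2*k + 5)^2 + 1/(k^3 + k^2 - 2*k + 5)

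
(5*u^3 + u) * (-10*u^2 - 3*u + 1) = -50*u^5 - 15*u^4 - 5*u^3 - 3*u^2 + u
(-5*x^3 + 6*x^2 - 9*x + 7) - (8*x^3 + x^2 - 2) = -13*x^3 + 5*x^2 - 9*x + 9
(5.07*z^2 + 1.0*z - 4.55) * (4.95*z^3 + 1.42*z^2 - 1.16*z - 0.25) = 25.0965*z^5 + 12.1494*z^4 - 26.9837*z^3 - 8.8885*z^2 + 5.028*z + 1.1375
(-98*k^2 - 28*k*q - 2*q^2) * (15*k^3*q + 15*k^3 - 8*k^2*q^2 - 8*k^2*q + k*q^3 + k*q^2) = -1470*k^5*q - 1470*k^5 + 364*k^4*q^2 + 364*k^4*q + 96*k^3*q^3 + 96*k^3*q^2 - 12*k^2*q^4 - 12*k^2*q^3 - 2*k*q^5 - 2*k*q^4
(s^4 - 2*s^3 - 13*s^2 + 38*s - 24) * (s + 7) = s^5 + 5*s^4 - 27*s^3 - 53*s^2 + 242*s - 168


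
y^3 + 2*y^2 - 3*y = y*(y - 1)*(y + 3)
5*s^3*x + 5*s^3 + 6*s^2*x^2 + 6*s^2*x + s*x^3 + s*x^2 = (s + x)*(5*s + x)*(s*x + s)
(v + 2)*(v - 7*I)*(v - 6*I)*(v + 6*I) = v^4 + 2*v^3 - 7*I*v^3 + 36*v^2 - 14*I*v^2 + 72*v - 252*I*v - 504*I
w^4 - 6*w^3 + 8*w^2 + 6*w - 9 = (w - 3)^2*(w - 1)*(w + 1)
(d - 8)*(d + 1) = d^2 - 7*d - 8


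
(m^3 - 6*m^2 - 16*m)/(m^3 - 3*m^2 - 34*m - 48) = m/(m + 3)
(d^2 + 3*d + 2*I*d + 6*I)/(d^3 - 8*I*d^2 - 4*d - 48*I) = (d + 3)/(d^2 - 10*I*d - 24)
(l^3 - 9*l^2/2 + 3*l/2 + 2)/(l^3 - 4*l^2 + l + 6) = (l^3 - 9*l^2/2 + 3*l/2 + 2)/(l^3 - 4*l^2 + l + 6)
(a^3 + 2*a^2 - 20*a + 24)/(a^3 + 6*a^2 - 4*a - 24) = (a - 2)/(a + 2)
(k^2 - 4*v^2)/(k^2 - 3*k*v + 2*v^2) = (-k - 2*v)/(-k + v)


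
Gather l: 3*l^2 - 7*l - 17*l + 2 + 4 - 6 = 3*l^2 - 24*l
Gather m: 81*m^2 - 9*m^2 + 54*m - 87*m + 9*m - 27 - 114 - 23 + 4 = 72*m^2 - 24*m - 160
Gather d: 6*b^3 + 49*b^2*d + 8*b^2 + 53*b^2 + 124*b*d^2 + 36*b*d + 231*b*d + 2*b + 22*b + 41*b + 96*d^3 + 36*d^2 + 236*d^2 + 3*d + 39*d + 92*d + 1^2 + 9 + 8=6*b^3 + 61*b^2 + 65*b + 96*d^3 + d^2*(124*b + 272) + d*(49*b^2 + 267*b + 134) + 18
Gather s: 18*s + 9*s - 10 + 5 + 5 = 27*s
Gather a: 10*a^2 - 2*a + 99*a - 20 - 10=10*a^2 + 97*a - 30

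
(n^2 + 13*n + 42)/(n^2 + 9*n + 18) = (n + 7)/(n + 3)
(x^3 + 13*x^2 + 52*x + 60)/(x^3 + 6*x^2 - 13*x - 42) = (x^2 + 11*x + 30)/(x^2 + 4*x - 21)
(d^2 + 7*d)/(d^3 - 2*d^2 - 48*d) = (d + 7)/(d^2 - 2*d - 48)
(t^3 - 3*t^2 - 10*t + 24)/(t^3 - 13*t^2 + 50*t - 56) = (t + 3)/(t - 7)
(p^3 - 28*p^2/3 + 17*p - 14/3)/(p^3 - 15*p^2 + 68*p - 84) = (p - 1/3)/(p - 6)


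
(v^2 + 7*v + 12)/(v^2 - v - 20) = (v + 3)/(v - 5)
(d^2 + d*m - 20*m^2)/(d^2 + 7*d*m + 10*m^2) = (d - 4*m)/(d + 2*m)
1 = 1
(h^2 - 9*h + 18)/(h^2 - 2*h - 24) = (h - 3)/(h + 4)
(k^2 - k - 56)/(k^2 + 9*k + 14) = (k - 8)/(k + 2)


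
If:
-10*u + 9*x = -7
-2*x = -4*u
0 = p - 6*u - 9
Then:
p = 15/4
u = -7/8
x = -7/4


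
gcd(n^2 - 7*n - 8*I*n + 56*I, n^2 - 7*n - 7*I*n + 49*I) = n - 7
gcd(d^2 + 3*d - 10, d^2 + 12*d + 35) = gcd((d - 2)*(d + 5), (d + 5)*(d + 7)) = d + 5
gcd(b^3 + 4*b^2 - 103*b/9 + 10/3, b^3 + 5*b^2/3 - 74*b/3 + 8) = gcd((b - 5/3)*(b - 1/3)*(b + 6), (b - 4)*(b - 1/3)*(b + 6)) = b^2 + 17*b/3 - 2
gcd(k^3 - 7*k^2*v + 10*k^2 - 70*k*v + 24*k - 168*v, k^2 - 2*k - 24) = k + 4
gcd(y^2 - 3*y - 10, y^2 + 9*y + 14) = y + 2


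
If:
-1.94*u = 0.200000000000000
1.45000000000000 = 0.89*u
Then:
No Solution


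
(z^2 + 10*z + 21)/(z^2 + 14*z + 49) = (z + 3)/(z + 7)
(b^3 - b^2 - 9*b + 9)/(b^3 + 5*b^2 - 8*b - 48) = (b^2 + 2*b - 3)/(b^2 + 8*b + 16)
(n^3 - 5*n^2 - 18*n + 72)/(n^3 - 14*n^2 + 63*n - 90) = (n + 4)/(n - 5)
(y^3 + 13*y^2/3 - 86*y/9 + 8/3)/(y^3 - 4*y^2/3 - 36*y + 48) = (y - 1/3)/(y - 6)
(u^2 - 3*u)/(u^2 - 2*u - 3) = u/(u + 1)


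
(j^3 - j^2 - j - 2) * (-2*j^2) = -2*j^5 + 2*j^4 + 2*j^3 + 4*j^2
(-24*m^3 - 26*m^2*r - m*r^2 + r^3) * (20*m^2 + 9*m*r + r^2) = -480*m^5 - 736*m^4*r - 278*m^3*r^2 - 15*m^2*r^3 + 8*m*r^4 + r^5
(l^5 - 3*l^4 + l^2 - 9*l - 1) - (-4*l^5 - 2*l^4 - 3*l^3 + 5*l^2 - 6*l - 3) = 5*l^5 - l^4 + 3*l^3 - 4*l^2 - 3*l + 2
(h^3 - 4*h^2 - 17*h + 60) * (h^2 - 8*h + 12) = h^5 - 12*h^4 + 27*h^3 + 148*h^2 - 684*h + 720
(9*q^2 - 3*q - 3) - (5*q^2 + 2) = 4*q^2 - 3*q - 5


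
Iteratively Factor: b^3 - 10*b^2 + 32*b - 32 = (b - 4)*(b^2 - 6*b + 8) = (b - 4)^2*(b - 2)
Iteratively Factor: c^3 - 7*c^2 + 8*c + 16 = (c - 4)*(c^2 - 3*c - 4) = (c - 4)^2*(c + 1)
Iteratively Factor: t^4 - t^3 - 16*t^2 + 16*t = (t - 4)*(t^3 + 3*t^2 - 4*t) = (t - 4)*(t - 1)*(t^2 + 4*t) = t*(t - 4)*(t - 1)*(t + 4)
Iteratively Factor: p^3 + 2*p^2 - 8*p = (p)*(p^2 + 2*p - 8) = p*(p + 4)*(p - 2)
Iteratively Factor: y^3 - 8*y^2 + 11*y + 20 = (y + 1)*(y^2 - 9*y + 20) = (y - 4)*(y + 1)*(y - 5)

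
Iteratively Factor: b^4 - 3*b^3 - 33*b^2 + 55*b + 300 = (b + 4)*(b^3 - 7*b^2 - 5*b + 75) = (b - 5)*(b + 4)*(b^2 - 2*b - 15) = (b - 5)*(b + 3)*(b + 4)*(b - 5)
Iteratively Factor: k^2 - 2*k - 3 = (k + 1)*(k - 3)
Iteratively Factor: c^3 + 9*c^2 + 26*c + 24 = (c + 3)*(c^2 + 6*c + 8) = (c + 3)*(c + 4)*(c + 2)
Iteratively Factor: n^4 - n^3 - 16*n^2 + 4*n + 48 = (n - 4)*(n^3 + 3*n^2 - 4*n - 12) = (n - 4)*(n - 2)*(n^2 + 5*n + 6) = (n - 4)*(n - 2)*(n + 2)*(n + 3)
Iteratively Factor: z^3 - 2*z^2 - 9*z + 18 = (z + 3)*(z^2 - 5*z + 6) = (z - 2)*(z + 3)*(z - 3)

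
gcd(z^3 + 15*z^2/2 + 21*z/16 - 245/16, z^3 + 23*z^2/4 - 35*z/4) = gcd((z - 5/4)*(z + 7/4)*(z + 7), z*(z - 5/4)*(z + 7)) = z^2 + 23*z/4 - 35/4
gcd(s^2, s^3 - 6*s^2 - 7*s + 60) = 1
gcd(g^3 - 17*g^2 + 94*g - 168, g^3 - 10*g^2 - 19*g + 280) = g - 7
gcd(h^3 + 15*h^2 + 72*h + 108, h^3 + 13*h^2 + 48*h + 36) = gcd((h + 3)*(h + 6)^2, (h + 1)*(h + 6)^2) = h^2 + 12*h + 36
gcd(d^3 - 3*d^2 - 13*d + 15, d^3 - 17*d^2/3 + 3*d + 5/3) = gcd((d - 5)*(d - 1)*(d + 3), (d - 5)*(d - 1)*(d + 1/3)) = d^2 - 6*d + 5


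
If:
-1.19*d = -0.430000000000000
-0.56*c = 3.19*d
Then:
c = -2.06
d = 0.36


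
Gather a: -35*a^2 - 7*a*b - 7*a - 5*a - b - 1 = -35*a^2 + a*(-7*b - 12) - b - 1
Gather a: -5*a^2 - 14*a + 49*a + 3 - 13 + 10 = -5*a^2 + 35*a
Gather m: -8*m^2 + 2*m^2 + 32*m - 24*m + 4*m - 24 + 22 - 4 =-6*m^2 + 12*m - 6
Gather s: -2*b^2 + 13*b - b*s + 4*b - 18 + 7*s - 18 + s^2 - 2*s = -2*b^2 + 17*b + s^2 + s*(5 - b) - 36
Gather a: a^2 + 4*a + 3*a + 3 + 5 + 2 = a^2 + 7*a + 10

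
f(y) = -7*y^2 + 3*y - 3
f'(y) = 3 - 14*y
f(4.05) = -105.67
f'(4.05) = -53.70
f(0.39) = -2.89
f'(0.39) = -2.46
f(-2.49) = -53.87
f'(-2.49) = 37.86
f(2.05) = -26.27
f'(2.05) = -25.70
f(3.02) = -57.78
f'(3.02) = -39.28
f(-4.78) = -177.28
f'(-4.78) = 69.92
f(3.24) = -66.76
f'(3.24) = -42.36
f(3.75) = -90.19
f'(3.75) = -49.50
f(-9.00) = -597.00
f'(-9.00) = 129.00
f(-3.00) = -75.00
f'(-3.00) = 45.00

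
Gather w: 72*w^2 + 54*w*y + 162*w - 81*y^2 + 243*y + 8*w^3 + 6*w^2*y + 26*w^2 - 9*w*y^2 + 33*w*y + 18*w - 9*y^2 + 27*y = 8*w^3 + w^2*(6*y + 98) + w*(-9*y^2 + 87*y + 180) - 90*y^2 + 270*y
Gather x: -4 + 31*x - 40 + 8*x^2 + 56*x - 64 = 8*x^2 + 87*x - 108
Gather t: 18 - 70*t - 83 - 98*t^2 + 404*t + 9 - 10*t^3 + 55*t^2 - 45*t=-10*t^3 - 43*t^2 + 289*t - 56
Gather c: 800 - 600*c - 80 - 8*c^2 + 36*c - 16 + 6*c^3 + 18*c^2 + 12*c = 6*c^3 + 10*c^2 - 552*c + 704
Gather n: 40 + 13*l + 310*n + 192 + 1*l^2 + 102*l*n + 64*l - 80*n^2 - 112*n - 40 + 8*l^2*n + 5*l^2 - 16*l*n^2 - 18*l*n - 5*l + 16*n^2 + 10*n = 6*l^2 + 72*l + n^2*(-16*l - 64) + n*(8*l^2 + 84*l + 208) + 192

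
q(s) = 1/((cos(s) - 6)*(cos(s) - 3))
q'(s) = sin(s)/((cos(s) - 6)*(cos(s) - 3)^2) + sin(s)/((cos(s) - 6)^2*(cos(s) - 3)) = (2*cos(s) - 9)*sin(s)/((cos(s) - 6)^2*(cos(s) - 3)^2)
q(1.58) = 0.06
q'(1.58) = -0.03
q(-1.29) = 0.06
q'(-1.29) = 0.03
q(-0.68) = 0.09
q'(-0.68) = 0.03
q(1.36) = 0.06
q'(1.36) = -0.03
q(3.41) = 0.04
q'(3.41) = 0.00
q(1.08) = 0.07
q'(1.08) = -0.04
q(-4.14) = 0.04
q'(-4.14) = -0.02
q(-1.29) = 0.06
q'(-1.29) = 0.03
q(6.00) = 0.10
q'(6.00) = 0.02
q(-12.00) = 0.09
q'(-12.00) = -0.03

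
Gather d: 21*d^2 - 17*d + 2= 21*d^2 - 17*d + 2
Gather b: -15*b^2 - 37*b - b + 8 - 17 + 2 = -15*b^2 - 38*b - 7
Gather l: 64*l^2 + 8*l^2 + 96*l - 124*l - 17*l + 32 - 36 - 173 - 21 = 72*l^2 - 45*l - 198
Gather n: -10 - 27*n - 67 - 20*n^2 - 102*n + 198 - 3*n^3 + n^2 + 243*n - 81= -3*n^3 - 19*n^2 + 114*n + 40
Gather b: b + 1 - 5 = b - 4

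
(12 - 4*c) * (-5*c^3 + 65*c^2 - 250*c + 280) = 20*c^4 - 320*c^3 + 1780*c^2 - 4120*c + 3360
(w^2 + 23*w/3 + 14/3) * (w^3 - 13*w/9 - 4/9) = w^5 + 23*w^4/3 + 29*w^3/9 - 311*w^2/27 - 274*w/27 - 56/27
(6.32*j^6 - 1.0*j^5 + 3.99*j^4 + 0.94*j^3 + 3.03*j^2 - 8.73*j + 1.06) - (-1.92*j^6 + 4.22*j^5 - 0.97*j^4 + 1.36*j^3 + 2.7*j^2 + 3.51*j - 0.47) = 8.24*j^6 - 5.22*j^5 + 4.96*j^4 - 0.42*j^3 + 0.33*j^2 - 12.24*j + 1.53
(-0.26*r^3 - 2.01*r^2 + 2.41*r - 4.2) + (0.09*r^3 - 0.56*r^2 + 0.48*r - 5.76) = -0.17*r^3 - 2.57*r^2 + 2.89*r - 9.96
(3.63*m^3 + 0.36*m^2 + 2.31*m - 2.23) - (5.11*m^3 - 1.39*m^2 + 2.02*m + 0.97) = -1.48*m^3 + 1.75*m^2 + 0.29*m - 3.2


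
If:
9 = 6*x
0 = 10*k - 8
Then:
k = 4/5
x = 3/2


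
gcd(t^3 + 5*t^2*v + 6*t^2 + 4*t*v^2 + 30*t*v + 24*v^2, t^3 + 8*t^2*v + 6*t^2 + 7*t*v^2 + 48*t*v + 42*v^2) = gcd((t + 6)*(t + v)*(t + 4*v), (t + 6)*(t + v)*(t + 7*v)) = t^2 + t*v + 6*t + 6*v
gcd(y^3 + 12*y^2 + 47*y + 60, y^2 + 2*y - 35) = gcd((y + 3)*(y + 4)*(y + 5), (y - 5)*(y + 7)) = 1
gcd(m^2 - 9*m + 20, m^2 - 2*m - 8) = m - 4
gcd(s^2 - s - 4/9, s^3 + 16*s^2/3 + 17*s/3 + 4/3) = s + 1/3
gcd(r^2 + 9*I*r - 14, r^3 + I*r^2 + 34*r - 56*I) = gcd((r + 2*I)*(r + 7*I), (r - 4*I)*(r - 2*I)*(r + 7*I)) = r + 7*I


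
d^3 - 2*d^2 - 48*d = d*(d - 8)*(d + 6)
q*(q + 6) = q^2 + 6*q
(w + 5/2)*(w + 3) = w^2 + 11*w/2 + 15/2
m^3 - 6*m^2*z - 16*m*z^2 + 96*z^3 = (m - 6*z)*(m - 4*z)*(m + 4*z)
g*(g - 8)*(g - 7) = g^3 - 15*g^2 + 56*g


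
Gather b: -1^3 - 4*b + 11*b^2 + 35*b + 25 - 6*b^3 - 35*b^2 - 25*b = -6*b^3 - 24*b^2 + 6*b + 24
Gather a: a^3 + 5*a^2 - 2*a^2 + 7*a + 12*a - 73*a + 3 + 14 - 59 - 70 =a^3 + 3*a^2 - 54*a - 112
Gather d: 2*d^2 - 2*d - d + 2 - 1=2*d^2 - 3*d + 1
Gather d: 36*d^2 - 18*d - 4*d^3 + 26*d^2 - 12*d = -4*d^3 + 62*d^2 - 30*d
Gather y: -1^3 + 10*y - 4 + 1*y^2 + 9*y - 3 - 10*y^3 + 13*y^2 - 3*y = -10*y^3 + 14*y^2 + 16*y - 8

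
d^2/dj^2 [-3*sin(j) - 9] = 3*sin(j)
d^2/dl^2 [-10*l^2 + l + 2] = -20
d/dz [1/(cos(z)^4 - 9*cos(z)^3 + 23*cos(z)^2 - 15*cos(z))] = (4*cos(z)^3 - 27*cos(z)^2 + 46*cos(z) - 15)*sin(z)/((cos(z)^3 - 9*cos(z)^2 + 23*cos(z) - 15)^2*cos(z)^2)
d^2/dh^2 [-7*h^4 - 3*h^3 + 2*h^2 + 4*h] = -84*h^2 - 18*h + 4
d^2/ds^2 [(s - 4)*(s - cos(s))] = (s - 4)*cos(s) + 2*sin(s) + 2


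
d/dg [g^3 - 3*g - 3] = 3*g^2 - 3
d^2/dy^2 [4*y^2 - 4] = 8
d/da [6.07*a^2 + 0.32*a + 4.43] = 12.14*a + 0.32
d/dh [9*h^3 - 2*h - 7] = 27*h^2 - 2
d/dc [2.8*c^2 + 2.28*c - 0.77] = 5.6*c + 2.28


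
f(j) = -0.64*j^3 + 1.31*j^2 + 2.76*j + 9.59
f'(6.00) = -50.64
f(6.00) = -64.93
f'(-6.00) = -82.08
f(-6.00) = 178.43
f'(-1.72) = -7.43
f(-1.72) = 11.97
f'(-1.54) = -5.83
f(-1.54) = 10.78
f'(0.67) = 3.65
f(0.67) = 11.83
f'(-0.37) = 1.53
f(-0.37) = 8.78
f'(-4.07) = -39.71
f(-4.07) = 63.21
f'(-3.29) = -26.64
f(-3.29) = 37.48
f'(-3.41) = -28.50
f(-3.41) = 40.79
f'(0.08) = 2.96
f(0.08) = 9.82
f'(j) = -1.92*j^2 + 2.62*j + 2.76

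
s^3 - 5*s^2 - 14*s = s*(s - 7)*(s + 2)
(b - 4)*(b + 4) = b^2 - 16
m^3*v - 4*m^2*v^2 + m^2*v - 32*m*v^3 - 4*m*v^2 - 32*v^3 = (m - 8*v)*(m + 4*v)*(m*v + v)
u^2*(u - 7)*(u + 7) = u^4 - 49*u^2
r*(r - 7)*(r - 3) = r^3 - 10*r^2 + 21*r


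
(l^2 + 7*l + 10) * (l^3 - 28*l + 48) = l^5 + 7*l^4 - 18*l^3 - 148*l^2 + 56*l + 480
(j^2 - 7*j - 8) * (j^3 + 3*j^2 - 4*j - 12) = j^5 - 4*j^4 - 33*j^3 - 8*j^2 + 116*j + 96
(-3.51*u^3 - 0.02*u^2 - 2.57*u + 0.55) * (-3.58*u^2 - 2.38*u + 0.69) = 12.5658*u^5 + 8.4254*u^4 + 6.8263*u^3 + 4.1338*u^2 - 3.0823*u + 0.3795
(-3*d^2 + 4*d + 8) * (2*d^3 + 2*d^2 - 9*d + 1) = -6*d^5 + 2*d^4 + 51*d^3 - 23*d^2 - 68*d + 8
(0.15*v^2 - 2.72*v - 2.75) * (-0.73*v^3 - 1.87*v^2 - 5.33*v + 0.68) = -0.1095*v^5 + 1.7051*v^4 + 6.2944*v^3 + 19.7421*v^2 + 12.8079*v - 1.87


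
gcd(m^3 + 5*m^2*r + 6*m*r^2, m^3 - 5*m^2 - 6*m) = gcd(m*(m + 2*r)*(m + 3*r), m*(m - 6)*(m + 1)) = m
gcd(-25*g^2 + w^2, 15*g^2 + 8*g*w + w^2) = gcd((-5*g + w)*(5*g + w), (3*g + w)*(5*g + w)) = 5*g + w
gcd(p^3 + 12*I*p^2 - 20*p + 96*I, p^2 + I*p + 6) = p - 2*I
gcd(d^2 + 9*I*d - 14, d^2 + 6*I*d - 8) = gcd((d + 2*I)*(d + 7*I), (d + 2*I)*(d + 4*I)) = d + 2*I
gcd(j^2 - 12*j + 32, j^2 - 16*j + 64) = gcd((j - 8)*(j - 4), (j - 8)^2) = j - 8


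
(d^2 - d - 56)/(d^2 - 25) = (d^2 - d - 56)/(d^2 - 25)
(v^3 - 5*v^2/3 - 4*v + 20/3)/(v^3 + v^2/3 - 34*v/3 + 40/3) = (v + 2)/(v + 4)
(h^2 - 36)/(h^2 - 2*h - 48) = (h - 6)/(h - 8)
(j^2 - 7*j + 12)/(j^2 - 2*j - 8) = (j - 3)/(j + 2)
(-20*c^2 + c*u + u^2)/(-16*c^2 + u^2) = (5*c + u)/(4*c + u)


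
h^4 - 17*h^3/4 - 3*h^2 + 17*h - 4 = (h - 4)*(h - 2)*(h - 1/4)*(h + 2)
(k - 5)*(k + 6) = k^2 + k - 30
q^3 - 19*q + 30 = (q - 3)*(q - 2)*(q + 5)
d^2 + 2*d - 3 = (d - 1)*(d + 3)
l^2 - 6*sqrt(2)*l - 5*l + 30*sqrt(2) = (l - 5)*(l - 6*sqrt(2))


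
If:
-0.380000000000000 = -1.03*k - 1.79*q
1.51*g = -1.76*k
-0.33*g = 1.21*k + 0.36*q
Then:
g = 0.14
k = -0.12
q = 0.28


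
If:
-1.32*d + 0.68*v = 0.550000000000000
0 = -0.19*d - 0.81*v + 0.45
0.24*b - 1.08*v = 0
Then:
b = 2.62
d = -0.12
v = 0.58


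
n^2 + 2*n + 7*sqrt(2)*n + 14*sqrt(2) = (n + 2)*(n + 7*sqrt(2))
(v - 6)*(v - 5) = v^2 - 11*v + 30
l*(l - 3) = l^2 - 3*l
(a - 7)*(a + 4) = a^2 - 3*a - 28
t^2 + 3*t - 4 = (t - 1)*(t + 4)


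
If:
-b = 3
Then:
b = -3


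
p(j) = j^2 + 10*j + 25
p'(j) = 2*j + 10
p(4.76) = 95.26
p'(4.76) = 19.52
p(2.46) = 55.65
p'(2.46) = 14.92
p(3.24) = 67.90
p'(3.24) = 16.48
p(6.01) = 121.22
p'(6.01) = 22.02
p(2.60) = 57.76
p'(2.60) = 15.20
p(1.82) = 46.51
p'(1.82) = 13.64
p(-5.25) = 0.06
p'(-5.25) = -0.50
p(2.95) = 63.20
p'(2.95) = 15.90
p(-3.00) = 4.00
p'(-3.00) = 4.00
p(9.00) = 196.00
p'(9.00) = 28.00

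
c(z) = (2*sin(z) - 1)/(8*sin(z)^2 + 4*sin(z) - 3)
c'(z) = (-16*sin(z)*cos(z) - 4*cos(z))*(2*sin(z) - 1)/(8*sin(z)^2 + 4*sin(z) - 3)^2 + 2*cos(z)/(8*sin(z)^2 + 4*sin(z) - 3)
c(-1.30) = -5.11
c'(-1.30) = -26.26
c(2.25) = 0.11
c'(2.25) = -0.02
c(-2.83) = 0.46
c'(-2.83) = 0.66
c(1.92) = 0.11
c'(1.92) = 0.01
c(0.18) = 0.32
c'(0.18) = 0.08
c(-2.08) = 6.98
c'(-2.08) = 88.62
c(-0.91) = 2.20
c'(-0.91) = -11.00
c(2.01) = 0.11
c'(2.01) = 0.01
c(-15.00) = 1.04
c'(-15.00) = 2.96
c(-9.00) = 0.55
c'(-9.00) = 0.95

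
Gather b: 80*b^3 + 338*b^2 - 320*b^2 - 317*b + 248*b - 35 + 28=80*b^3 + 18*b^2 - 69*b - 7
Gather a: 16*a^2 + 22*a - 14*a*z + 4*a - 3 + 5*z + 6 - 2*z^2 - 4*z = 16*a^2 + a*(26 - 14*z) - 2*z^2 + z + 3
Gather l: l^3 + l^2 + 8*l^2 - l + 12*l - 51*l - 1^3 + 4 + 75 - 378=l^3 + 9*l^2 - 40*l - 300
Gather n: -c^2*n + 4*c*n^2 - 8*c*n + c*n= 4*c*n^2 + n*(-c^2 - 7*c)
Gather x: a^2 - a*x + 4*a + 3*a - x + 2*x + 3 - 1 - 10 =a^2 + 7*a + x*(1 - a) - 8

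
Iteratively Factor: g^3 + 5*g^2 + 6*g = (g + 3)*(g^2 + 2*g) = (g + 2)*(g + 3)*(g)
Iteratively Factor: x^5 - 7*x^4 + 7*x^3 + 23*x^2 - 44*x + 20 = (x - 1)*(x^4 - 6*x^3 + x^2 + 24*x - 20) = (x - 2)*(x - 1)*(x^3 - 4*x^2 - 7*x + 10) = (x - 2)*(x - 1)*(x + 2)*(x^2 - 6*x + 5) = (x - 5)*(x - 2)*(x - 1)*(x + 2)*(x - 1)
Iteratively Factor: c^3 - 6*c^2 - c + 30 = (c + 2)*(c^2 - 8*c + 15) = (c - 5)*(c + 2)*(c - 3)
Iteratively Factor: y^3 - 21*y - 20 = (y + 1)*(y^2 - y - 20) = (y + 1)*(y + 4)*(y - 5)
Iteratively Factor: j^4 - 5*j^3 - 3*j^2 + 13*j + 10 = (j - 2)*(j^3 - 3*j^2 - 9*j - 5) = (j - 2)*(j + 1)*(j^2 - 4*j - 5) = (j - 5)*(j - 2)*(j + 1)*(j + 1)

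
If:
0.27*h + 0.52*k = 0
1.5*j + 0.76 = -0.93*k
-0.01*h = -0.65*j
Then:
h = 1.65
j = 0.03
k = -0.86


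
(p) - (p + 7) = -7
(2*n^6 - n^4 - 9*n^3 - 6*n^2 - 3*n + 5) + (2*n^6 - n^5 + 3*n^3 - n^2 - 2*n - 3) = 4*n^6 - n^5 - n^4 - 6*n^3 - 7*n^2 - 5*n + 2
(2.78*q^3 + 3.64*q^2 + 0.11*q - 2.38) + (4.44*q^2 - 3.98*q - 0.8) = 2.78*q^3 + 8.08*q^2 - 3.87*q - 3.18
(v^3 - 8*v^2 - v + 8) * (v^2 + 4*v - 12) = v^5 - 4*v^4 - 45*v^3 + 100*v^2 + 44*v - 96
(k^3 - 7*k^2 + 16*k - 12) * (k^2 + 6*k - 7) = k^5 - k^4 - 33*k^3 + 133*k^2 - 184*k + 84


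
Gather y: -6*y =-6*y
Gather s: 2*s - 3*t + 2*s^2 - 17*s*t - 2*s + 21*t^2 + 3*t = 2*s^2 - 17*s*t + 21*t^2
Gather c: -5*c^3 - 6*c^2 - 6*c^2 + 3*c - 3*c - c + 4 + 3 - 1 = -5*c^3 - 12*c^2 - c + 6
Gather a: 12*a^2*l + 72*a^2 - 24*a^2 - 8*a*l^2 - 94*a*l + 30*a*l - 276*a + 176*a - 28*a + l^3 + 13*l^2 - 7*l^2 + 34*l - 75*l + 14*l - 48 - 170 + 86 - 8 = a^2*(12*l + 48) + a*(-8*l^2 - 64*l - 128) + l^3 + 6*l^2 - 27*l - 140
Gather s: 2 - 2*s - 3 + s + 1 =-s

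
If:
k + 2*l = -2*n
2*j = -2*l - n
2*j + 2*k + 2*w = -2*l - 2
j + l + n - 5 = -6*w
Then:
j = 7 - 19*w/2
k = 4 - 7*w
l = 31*w/2 - 12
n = 10 - 12*w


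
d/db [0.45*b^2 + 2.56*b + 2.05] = 0.9*b + 2.56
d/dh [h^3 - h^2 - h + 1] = 3*h^2 - 2*h - 1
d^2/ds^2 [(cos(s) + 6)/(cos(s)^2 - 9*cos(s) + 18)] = (-9*(1 - cos(2*s))^2*cos(s)/4 - 33*(1 - cos(2*s))^2/4 - 3047*cos(s)/2 - 123*cos(2*s) + 66*cos(3*s) + cos(5*s)/2 + 990)/((cos(s) - 6)^3*(cos(s) - 3)^3)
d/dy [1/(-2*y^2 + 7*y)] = (4*y - 7)/(y^2*(2*y - 7)^2)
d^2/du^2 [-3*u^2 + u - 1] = -6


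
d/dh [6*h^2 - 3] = 12*h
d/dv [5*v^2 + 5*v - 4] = 10*v + 5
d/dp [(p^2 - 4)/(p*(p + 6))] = 2*(3*p^2 + 4*p + 12)/(p^2*(p^2 + 12*p + 36))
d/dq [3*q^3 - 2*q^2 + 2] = q*(9*q - 4)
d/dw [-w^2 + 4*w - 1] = 4 - 2*w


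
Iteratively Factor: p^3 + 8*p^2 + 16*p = (p)*(p^2 + 8*p + 16) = p*(p + 4)*(p + 4)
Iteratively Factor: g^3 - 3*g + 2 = (g - 1)*(g^2 + g - 2) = (g - 1)^2*(g + 2)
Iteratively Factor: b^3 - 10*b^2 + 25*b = (b)*(b^2 - 10*b + 25) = b*(b - 5)*(b - 5)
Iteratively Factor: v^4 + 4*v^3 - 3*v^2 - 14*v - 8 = (v + 1)*(v^3 + 3*v^2 - 6*v - 8) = (v + 1)*(v + 4)*(v^2 - v - 2) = (v + 1)^2*(v + 4)*(v - 2)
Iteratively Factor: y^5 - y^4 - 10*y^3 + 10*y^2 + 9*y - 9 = (y + 1)*(y^4 - 2*y^3 - 8*y^2 + 18*y - 9) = (y - 1)*(y + 1)*(y^3 - y^2 - 9*y + 9) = (y - 1)*(y + 1)*(y + 3)*(y^2 - 4*y + 3) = (y - 1)^2*(y + 1)*(y + 3)*(y - 3)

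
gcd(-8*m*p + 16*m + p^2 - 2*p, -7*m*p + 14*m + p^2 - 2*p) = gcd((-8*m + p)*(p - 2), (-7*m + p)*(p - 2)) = p - 2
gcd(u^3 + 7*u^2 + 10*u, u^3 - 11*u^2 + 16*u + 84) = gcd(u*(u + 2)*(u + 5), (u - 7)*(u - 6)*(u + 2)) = u + 2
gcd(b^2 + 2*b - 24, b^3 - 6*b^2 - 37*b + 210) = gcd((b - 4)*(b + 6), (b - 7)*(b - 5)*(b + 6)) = b + 6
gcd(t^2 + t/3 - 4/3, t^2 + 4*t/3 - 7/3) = t - 1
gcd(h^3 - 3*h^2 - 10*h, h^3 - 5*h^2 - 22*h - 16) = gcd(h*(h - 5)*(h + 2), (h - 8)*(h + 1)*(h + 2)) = h + 2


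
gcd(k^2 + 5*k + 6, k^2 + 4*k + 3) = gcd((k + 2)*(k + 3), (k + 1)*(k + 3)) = k + 3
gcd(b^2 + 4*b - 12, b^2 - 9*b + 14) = b - 2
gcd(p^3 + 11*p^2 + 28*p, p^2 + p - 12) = p + 4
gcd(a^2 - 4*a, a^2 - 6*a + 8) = a - 4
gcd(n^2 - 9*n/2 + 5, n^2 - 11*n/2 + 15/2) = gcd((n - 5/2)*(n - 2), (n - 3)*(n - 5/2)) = n - 5/2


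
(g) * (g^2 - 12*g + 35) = g^3 - 12*g^2 + 35*g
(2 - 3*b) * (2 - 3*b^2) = 9*b^3 - 6*b^2 - 6*b + 4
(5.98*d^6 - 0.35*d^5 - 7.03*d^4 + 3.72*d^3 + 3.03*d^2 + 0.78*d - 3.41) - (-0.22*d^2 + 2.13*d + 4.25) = 5.98*d^6 - 0.35*d^5 - 7.03*d^4 + 3.72*d^3 + 3.25*d^2 - 1.35*d - 7.66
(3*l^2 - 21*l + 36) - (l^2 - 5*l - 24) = 2*l^2 - 16*l + 60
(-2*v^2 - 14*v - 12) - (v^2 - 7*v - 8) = -3*v^2 - 7*v - 4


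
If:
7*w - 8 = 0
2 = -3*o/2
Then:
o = -4/3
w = 8/7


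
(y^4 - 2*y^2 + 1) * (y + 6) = y^5 + 6*y^4 - 2*y^3 - 12*y^2 + y + 6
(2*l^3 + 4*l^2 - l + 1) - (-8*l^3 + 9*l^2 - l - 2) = 10*l^3 - 5*l^2 + 3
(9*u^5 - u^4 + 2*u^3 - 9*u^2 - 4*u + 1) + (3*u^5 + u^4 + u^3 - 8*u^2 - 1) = 12*u^5 + 3*u^3 - 17*u^2 - 4*u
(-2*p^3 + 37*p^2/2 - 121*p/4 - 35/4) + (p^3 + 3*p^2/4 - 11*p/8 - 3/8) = -p^3 + 77*p^2/4 - 253*p/8 - 73/8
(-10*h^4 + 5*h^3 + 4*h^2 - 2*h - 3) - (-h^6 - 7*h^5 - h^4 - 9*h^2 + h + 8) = h^6 + 7*h^5 - 9*h^4 + 5*h^3 + 13*h^2 - 3*h - 11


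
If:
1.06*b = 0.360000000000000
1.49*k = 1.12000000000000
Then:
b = 0.34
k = 0.75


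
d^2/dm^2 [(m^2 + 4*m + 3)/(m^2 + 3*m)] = 2/m^3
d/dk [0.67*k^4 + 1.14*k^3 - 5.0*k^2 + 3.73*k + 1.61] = 2.68*k^3 + 3.42*k^2 - 10.0*k + 3.73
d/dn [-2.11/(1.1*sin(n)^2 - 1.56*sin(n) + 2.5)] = (4.642*sin(n) - 3.2916)*cos(n)/(1.1*sin(n)^2 - 1.56*sin(n) + 2.5)^2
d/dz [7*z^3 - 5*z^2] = z*(21*z - 10)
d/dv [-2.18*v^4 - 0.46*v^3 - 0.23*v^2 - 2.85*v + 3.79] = -8.72*v^3 - 1.38*v^2 - 0.46*v - 2.85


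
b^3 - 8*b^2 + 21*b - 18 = (b - 3)^2*(b - 2)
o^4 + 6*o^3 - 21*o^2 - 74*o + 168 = (o - 3)*(o - 2)*(o + 4)*(o + 7)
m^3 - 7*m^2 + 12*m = m*(m - 4)*(m - 3)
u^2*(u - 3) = u^3 - 3*u^2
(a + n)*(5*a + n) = 5*a^2 + 6*a*n + n^2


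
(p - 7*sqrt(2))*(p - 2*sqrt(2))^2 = p^3 - 11*sqrt(2)*p^2 + 64*p - 56*sqrt(2)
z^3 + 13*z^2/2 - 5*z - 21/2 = (z - 3/2)*(z + 1)*(z + 7)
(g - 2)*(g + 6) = g^2 + 4*g - 12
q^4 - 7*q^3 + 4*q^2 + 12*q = q*(q - 6)*(q - 2)*(q + 1)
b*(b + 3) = b^2 + 3*b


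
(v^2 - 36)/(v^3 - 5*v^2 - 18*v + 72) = (v + 6)/(v^2 + v - 12)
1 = 1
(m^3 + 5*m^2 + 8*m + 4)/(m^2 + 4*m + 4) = m + 1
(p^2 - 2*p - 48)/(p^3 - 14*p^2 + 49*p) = (p^2 - 2*p - 48)/(p*(p^2 - 14*p + 49))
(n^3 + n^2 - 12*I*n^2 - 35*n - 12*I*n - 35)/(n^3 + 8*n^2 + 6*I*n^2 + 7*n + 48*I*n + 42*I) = (n^2 - 12*I*n - 35)/(n^2 + n*(7 + 6*I) + 42*I)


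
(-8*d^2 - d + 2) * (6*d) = -48*d^3 - 6*d^2 + 12*d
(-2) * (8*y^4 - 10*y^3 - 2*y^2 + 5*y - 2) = -16*y^4 + 20*y^3 + 4*y^2 - 10*y + 4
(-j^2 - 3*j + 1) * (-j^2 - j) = j^4 + 4*j^3 + 2*j^2 - j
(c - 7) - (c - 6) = -1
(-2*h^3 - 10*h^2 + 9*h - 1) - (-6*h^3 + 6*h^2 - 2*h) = 4*h^3 - 16*h^2 + 11*h - 1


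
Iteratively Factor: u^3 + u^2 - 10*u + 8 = (u + 4)*(u^2 - 3*u + 2) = (u - 2)*(u + 4)*(u - 1)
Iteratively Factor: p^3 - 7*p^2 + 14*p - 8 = (p - 1)*(p^2 - 6*p + 8) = (p - 2)*(p - 1)*(p - 4)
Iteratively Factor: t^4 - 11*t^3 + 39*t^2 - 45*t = (t - 3)*(t^3 - 8*t^2 + 15*t) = (t - 5)*(t - 3)*(t^2 - 3*t) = (t - 5)*(t - 3)^2*(t)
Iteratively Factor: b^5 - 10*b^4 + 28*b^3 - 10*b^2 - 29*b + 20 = (b + 1)*(b^4 - 11*b^3 + 39*b^2 - 49*b + 20) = (b - 1)*(b + 1)*(b^3 - 10*b^2 + 29*b - 20) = (b - 1)^2*(b + 1)*(b^2 - 9*b + 20) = (b - 5)*(b - 1)^2*(b + 1)*(b - 4)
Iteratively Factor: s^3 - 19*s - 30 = (s + 3)*(s^2 - 3*s - 10) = (s + 2)*(s + 3)*(s - 5)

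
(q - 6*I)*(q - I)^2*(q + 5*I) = q^4 - 3*I*q^3 + 27*q^2 - 59*I*q - 30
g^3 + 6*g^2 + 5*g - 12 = (g - 1)*(g + 3)*(g + 4)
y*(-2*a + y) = -2*a*y + y^2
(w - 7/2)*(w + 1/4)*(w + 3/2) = w^3 - 7*w^2/4 - 23*w/4 - 21/16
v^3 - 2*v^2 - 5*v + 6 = (v - 3)*(v - 1)*(v + 2)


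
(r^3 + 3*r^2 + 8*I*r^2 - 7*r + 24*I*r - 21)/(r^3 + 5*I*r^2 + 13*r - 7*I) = (r^2 + r*(3 + I) + 3*I)/(r^2 - 2*I*r - 1)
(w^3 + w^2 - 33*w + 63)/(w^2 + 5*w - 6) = (w^3 + w^2 - 33*w + 63)/(w^2 + 5*w - 6)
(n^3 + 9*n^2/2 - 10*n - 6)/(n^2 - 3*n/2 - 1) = n + 6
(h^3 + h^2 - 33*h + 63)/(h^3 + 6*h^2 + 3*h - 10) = (h^3 + h^2 - 33*h + 63)/(h^3 + 6*h^2 + 3*h - 10)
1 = 1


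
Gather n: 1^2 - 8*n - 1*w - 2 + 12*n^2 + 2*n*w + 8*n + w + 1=12*n^2 + 2*n*w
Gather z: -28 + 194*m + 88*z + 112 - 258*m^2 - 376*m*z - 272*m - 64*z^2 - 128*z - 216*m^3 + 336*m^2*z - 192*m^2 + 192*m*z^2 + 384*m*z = -216*m^3 - 450*m^2 - 78*m + z^2*(192*m - 64) + z*(336*m^2 + 8*m - 40) + 84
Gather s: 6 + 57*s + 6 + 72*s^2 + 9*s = 72*s^2 + 66*s + 12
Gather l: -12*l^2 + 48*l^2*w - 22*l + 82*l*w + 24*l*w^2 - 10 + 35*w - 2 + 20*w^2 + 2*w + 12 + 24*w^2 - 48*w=l^2*(48*w - 12) + l*(24*w^2 + 82*w - 22) + 44*w^2 - 11*w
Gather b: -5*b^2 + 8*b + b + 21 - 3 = -5*b^2 + 9*b + 18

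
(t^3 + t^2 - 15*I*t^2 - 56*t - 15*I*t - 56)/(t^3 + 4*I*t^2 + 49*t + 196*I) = (t^2 + t*(1 - 8*I) - 8*I)/(t^2 + 11*I*t - 28)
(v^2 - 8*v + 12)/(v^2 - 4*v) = (v^2 - 8*v + 12)/(v*(v - 4))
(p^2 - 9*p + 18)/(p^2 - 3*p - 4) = (-p^2 + 9*p - 18)/(-p^2 + 3*p + 4)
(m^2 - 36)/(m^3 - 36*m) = 1/m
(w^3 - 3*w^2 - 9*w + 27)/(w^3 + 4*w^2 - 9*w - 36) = (w - 3)/(w + 4)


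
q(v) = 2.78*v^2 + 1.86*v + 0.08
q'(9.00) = 51.90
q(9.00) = 242.00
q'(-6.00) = -31.50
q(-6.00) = 89.00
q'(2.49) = 15.70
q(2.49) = 21.95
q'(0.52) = 4.75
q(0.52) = 1.80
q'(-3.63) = -18.32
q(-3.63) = 29.96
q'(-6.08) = -31.94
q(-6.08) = 91.54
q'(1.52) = 10.31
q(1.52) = 9.33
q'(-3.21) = -15.99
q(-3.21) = 22.75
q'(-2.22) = -10.48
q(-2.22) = 9.65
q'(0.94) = 7.09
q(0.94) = 4.28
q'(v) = 5.56*v + 1.86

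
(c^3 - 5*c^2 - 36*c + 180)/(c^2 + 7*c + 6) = (c^2 - 11*c + 30)/(c + 1)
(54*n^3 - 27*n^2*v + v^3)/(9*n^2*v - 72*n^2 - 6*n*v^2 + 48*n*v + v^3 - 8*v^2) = (6*n + v)/(v - 8)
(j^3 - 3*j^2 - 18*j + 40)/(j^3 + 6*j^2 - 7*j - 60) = (j^2 - 7*j + 10)/(j^2 + 2*j - 15)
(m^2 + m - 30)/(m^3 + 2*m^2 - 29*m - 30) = 1/(m + 1)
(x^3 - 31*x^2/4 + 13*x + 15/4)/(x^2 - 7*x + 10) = (4*x^2 - 11*x - 3)/(4*(x - 2))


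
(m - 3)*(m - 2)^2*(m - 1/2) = m^4 - 15*m^3/2 + 39*m^2/2 - 20*m + 6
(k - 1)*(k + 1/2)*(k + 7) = k^3 + 13*k^2/2 - 4*k - 7/2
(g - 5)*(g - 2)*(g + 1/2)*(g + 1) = g^4 - 11*g^3/2 + 23*g/2 + 5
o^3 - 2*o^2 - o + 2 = (o - 2)*(o - 1)*(o + 1)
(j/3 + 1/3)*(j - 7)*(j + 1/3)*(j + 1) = j^4/3 - 14*j^3/9 - 44*j^2/9 - 34*j/9 - 7/9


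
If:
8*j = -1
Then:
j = -1/8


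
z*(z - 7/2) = z^2 - 7*z/2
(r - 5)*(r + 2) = r^2 - 3*r - 10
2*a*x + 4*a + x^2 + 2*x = (2*a + x)*(x + 2)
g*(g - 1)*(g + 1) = g^3 - g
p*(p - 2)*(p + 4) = p^3 + 2*p^2 - 8*p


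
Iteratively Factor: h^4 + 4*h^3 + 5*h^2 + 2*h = (h + 2)*(h^3 + 2*h^2 + h) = (h + 1)*(h + 2)*(h^2 + h) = (h + 1)^2*(h + 2)*(h)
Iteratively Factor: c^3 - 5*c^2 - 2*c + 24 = (c - 3)*(c^2 - 2*c - 8) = (c - 4)*(c - 3)*(c + 2)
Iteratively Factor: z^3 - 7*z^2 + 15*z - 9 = (z - 3)*(z^2 - 4*z + 3) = (z - 3)^2*(z - 1)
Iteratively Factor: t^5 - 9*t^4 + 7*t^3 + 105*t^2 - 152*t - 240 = (t - 5)*(t^4 - 4*t^3 - 13*t^2 + 40*t + 48) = (t - 5)*(t - 4)*(t^3 - 13*t - 12) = (t - 5)*(t - 4)*(t + 1)*(t^2 - t - 12) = (t - 5)*(t - 4)*(t + 1)*(t + 3)*(t - 4)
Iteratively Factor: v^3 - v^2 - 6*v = (v - 3)*(v^2 + 2*v) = v*(v - 3)*(v + 2)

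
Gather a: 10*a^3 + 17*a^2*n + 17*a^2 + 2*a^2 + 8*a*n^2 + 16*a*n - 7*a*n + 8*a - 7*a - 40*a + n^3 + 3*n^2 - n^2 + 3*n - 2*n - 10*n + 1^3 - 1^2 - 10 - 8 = 10*a^3 + a^2*(17*n + 19) + a*(8*n^2 + 9*n - 39) + n^3 + 2*n^2 - 9*n - 18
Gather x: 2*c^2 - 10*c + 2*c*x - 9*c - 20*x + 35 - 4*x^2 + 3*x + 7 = 2*c^2 - 19*c - 4*x^2 + x*(2*c - 17) + 42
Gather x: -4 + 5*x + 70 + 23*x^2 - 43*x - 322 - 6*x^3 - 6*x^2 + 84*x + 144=-6*x^3 + 17*x^2 + 46*x - 112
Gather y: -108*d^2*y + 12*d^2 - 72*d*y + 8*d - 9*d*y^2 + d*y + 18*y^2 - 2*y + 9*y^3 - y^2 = 12*d^2 + 8*d + 9*y^3 + y^2*(17 - 9*d) + y*(-108*d^2 - 71*d - 2)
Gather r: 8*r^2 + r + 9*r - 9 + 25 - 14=8*r^2 + 10*r + 2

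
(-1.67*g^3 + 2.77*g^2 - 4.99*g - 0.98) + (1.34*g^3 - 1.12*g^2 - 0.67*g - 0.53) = -0.33*g^3 + 1.65*g^2 - 5.66*g - 1.51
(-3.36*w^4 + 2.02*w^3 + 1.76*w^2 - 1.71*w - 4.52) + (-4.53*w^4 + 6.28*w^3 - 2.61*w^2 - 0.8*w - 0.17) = -7.89*w^4 + 8.3*w^3 - 0.85*w^2 - 2.51*w - 4.69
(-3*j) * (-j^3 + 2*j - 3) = 3*j^4 - 6*j^2 + 9*j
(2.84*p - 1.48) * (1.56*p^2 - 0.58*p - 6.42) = 4.4304*p^3 - 3.956*p^2 - 17.3744*p + 9.5016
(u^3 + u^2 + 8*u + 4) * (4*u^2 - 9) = 4*u^5 + 4*u^4 + 23*u^3 + 7*u^2 - 72*u - 36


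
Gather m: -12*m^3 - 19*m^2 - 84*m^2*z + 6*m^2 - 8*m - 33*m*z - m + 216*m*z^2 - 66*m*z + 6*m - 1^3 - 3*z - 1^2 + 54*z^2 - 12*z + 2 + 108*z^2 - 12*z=-12*m^3 + m^2*(-84*z - 13) + m*(216*z^2 - 99*z - 3) + 162*z^2 - 27*z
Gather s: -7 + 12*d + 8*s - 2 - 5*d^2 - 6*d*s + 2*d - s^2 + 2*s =-5*d^2 + 14*d - s^2 + s*(10 - 6*d) - 9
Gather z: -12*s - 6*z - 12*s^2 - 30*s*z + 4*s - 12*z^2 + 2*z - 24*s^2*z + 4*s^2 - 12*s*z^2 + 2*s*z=-8*s^2 - 8*s + z^2*(-12*s - 12) + z*(-24*s^2 - 28*s - 4)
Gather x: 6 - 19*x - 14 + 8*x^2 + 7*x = 8*x^2 - 12*x - 8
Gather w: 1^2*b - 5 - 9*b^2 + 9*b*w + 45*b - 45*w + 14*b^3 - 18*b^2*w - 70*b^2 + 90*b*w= 14*b^3 - 79*b^2 + 46*b + w*(-18*b^2 + 99*b - 45) - 5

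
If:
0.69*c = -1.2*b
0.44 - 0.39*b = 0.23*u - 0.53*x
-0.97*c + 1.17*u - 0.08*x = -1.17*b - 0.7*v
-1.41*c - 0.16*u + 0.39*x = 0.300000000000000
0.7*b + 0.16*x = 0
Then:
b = 0.23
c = -0.40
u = -0.80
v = 0.28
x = -1.01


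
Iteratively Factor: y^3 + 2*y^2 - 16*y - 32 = (y + 4)*(y^2 - 2*y - 8) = (y + 2)*(y + 4)*(y - 4)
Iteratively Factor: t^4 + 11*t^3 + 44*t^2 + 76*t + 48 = (t + 2)*(t^3 + 9*t^2 + 26*t + 24) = (t + 2)*(t + 3)*(t^2 + 6*t + 8) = (t + 2)*(t + 3)*(t + 4)*(t + 2)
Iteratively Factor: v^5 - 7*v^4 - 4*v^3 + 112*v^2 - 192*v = (v - 4)*(v^4 - 3*v^3 - 16*v^2 + 48*v) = v*(v - 4)*(v^3 - 3*v^2 - 16*v + 48) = v*(v - 4)^2*(v^2 + v - 12) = v*(v - 4)^2*(v - 3)*(v + 4)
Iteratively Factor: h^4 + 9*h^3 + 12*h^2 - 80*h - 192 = (h + 4)*(h^3 + 5*h^2 - 8*h - 48) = (h + 4)^2*(h^2 + h - 12) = (h - 3)*(h + 4)^2*(h + 4)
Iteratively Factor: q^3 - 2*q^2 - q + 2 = (q + 1)*(q^2 - 3*q + 2) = (q - 2)*(q + 1)*(q - 1)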